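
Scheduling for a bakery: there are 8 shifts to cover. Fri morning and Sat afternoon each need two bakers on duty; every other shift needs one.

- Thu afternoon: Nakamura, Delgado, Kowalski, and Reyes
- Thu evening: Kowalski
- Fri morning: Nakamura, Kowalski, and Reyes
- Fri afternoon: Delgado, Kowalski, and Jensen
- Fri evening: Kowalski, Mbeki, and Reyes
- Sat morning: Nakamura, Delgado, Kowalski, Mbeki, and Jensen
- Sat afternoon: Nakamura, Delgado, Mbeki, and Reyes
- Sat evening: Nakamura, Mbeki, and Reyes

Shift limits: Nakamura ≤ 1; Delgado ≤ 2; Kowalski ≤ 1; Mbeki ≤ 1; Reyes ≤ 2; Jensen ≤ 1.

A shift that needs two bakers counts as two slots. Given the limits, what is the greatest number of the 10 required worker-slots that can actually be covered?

Total capacity across all bakers is 1+2+1+1+2+1 = 8, and 10 slots are needed, so at most 8 can be filled.
An assignment achieving 8: Thu afternoon→Delgado, Thu evening→Kowalski, Fri morning→Nakamura+Reyes, Fri afternoon→Delgado, Fri evening→Mbeki, Sat morning→Jensen, Sat evening→Reyes.
Loads: Nakamura 1/1, Delgado 2/2, Kowalski 1/1, Mbeki 1/1, Reyes 2/2, Jensen 1/1.

8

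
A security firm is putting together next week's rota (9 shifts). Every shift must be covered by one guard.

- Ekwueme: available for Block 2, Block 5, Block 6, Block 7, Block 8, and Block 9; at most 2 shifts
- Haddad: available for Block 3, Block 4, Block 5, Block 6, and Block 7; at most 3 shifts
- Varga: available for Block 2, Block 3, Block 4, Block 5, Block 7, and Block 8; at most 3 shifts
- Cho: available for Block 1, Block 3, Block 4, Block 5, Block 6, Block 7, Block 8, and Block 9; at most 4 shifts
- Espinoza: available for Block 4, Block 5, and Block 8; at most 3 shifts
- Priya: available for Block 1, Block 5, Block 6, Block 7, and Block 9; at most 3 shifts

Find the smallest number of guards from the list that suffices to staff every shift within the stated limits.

3

9 slots to fill and no one can take more than 4, so at least ⌈9/4⌉ = 3 guards are needed.
Ekwueme, Haddad, and Cho alone can cover everything: Block 1→Cho, Block 2→Ekwueme, Block 3→Haddad, Block 4→Haddad, Block 5→Haddad, Block 6→Cho, Block 7→Cho, Block 8→Ekwueme, Block 9→Cho.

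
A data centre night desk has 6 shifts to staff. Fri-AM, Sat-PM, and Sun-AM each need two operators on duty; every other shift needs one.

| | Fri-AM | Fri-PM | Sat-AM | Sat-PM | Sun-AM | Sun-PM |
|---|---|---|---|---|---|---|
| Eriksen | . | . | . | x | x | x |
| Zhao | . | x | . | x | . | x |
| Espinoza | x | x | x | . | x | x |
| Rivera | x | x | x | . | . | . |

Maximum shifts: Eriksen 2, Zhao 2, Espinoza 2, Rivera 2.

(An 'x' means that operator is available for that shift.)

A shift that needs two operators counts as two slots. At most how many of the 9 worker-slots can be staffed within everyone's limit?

8

Total capacity across all operators is 2+2+2+2 = 8, and 9 slots are needed, so at most 8 can be filled.
An assignment achieving 8: Fri-AM→Espinoza+Rivera, Fri-PM→Rivera, Sat-AM→Espinoza, Sat-PM→Eriksen+Zhao, Sun-AM→Eriksen, Sun-PM→Zhao.
Loads: Eriksen 2/2, Zhao 2/2, Espinoza 2/2, Rivera 2/2.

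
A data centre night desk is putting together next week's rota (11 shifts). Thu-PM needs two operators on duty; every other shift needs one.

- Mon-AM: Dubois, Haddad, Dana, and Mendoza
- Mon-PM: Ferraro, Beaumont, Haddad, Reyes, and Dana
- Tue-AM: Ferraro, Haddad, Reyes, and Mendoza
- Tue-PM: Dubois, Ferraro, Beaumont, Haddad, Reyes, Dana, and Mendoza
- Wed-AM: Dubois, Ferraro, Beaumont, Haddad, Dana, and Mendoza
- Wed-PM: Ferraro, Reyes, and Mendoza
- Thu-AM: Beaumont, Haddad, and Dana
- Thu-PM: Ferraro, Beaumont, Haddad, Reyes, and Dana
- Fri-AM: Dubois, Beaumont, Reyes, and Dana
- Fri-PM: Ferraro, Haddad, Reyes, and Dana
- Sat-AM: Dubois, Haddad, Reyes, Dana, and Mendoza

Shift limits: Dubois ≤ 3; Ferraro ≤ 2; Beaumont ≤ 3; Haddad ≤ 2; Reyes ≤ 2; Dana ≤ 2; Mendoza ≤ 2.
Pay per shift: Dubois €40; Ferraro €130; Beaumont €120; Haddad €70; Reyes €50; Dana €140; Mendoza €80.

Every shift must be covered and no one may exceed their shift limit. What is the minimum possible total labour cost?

Picking the cheapest available operator for each shift independently would cost €590, but that ignores the shift limits.
An optimal schedule: Mon-AM→Dubois, Mon-PM→Beaumont, Tue-AM→Mendoza, Tue-PM→Beaumont, Wed-AM→Mendoza, Wed-PM→Reyes, Thu-AM→Haddad, Thu-PM→Haddad+Beaumont, Fri-AM→Dubois, Fri-PM→Reyes, Sat-AM→Dubois.
Total: 40 + 120 + 80 + 120 + 80 + 50 + 70 + 70 + 120 + 40 + 50 + 40 = €880.

€880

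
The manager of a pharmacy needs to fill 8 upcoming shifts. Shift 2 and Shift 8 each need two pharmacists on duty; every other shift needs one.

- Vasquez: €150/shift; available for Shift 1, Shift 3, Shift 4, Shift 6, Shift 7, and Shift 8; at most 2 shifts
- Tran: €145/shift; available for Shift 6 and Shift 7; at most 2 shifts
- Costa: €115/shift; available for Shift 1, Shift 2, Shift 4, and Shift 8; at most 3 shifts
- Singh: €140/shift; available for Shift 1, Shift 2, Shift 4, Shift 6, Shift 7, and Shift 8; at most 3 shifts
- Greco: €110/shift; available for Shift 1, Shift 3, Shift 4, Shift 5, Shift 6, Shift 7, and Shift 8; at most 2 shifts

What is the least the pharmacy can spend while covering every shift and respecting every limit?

€1275

Shift 2 can only be covered by Costa and Singh, so that assignment is forced.
Shift 5 can only be covered by Greco, so that assignment is forced.
Picking the cheapest available pharmacist for each shift independently would cost €1140, but that ignores the shift limits.
An optimal schedule: Shift 1→Costa, Shift 2→Costa+Singh, Shift 3→Greco, Shift 4→Singh, Shift 5→Greco, Shift 6→Tran, Shift 7→Tran, Shift 8→Costa+Singh.
Total: 115 + 115 + 140 + 110 + 140 + 110 + 145 + 145 + 115 + 140 = €1275.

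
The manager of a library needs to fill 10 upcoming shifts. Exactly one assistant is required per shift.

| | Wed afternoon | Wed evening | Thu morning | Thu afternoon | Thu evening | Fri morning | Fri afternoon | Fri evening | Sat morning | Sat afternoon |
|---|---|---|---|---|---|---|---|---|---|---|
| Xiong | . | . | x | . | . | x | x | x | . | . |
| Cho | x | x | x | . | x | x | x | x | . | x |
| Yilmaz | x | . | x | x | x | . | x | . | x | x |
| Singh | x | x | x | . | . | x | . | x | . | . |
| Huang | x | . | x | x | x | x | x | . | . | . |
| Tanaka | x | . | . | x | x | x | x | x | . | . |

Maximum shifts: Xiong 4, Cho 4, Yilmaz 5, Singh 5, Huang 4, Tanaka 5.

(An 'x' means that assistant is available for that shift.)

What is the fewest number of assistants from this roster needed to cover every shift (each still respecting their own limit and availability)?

2

10 slots to fill and no one can take more than 5, so at least ⌈10/5⌉ = 2 assistants are needed.
Yilmaz and Singh alone can cover everything: Wed afternoon→Singh, Wed evening→Singh, Thu morning→Singh, Thu afternoon→Yilmaz, Thu evening→Yilmaz, Fri morning→Singh, Fri afternoon→Yilmaz, Fri evening→Singh, Sat morning→Yilmaz, Sat afternoon→Yilmaz.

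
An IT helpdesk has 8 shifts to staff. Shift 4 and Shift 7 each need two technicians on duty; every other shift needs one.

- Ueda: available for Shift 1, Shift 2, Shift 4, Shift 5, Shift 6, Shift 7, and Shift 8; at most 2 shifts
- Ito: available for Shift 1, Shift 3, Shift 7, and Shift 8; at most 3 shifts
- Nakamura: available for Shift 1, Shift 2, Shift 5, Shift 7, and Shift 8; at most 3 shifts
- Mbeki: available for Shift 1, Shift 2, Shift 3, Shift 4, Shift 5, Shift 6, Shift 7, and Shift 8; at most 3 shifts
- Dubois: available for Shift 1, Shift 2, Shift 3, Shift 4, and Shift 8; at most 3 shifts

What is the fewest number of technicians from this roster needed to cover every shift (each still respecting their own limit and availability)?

4

10 slots to fill and no one can take more than 3, so at least ⌈10/3⌉ = 4 technicians are needed.
Ueda, Ito, Nakamura, and Mbeki alone can cover everything: Shift 1→Ito, Shift 2→Nakamura, Shift 3→Ito, Shift 4→Ueda+Mbeki, Shift 5→Nakamura, Shift 6→Ueda, Shift 7→Nakamura+Mbeki, Shift 8→Ito.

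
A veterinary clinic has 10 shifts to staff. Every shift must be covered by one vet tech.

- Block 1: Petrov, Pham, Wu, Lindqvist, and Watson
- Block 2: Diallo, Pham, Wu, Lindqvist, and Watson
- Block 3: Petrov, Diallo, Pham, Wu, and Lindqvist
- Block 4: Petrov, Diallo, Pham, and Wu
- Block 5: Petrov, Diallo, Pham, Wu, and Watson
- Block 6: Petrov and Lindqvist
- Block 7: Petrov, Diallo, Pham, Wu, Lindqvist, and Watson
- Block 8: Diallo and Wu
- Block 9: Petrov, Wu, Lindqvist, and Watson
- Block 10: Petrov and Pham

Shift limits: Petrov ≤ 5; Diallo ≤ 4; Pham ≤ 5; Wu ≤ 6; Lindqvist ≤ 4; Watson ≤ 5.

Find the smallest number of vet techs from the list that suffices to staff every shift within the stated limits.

10 slots to fill and no one can take more than 6, so at least ⌈10/6⌉ = 2 vet techs are needed.
Petrov and Wu alone can cover everything: Block 1→Petrov, Block 2→Wu, Block 3→Petrov, Block 4→Petrov, Block 5→Wu, Block 6→Petrov, Block 7→Wu, Block 8→Wu, Block 9→Wu, Block 10→Petrov.

2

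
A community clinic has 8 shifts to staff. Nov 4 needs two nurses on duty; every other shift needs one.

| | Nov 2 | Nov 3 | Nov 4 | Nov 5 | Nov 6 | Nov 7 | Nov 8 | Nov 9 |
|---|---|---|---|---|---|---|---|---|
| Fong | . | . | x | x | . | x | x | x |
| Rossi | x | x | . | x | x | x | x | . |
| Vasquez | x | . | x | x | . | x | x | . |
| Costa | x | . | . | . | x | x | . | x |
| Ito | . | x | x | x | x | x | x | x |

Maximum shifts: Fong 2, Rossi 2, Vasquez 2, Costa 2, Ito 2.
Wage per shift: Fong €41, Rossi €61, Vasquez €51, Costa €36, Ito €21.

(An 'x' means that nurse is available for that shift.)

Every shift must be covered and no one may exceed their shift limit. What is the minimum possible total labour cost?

€359

Picking the cheapest available nurse for each shift independently would cost €224, but that ignores the shift limits.
An optimal schedule: Nov 2→Costa, Nov 3→Ito, Nov 4→Ito+Fong, Nov 5→Vasquez, Nov 6→Costa, Nov 7→Rossi, Nov 8→Vasquez, Nov 9→Fong.
Total: 36 + 21 + 21 + 41 + 51 + 36 + 61 + 51 + 41 = €359.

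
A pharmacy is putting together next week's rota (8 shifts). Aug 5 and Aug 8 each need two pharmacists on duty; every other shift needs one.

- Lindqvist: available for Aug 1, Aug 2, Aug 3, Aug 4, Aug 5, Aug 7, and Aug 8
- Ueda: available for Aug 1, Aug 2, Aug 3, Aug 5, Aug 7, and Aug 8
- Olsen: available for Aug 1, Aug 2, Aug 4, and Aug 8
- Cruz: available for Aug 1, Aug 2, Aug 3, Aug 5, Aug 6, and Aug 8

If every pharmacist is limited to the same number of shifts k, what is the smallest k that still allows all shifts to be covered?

With 4 pharmacists and 10 worker-slots to fill, someone must work at least ⌈10/4⌉ = 3 shifts, so k ≥ 3.
k = 3 works: Aug 1→Ueda, Aug 2→Ueda, Aug 3→Lindqvist, Aug 4→Lindqvist, Aug 5→Ueda+Cruz, Aug 6→Cruz, Aug 7→Lindqvist, Aug 8→Olsen+Cruz.
Loads: Lindqvist 3, Ueda 3, Olsen 1, Cruz 3 — all ≤ 3.

3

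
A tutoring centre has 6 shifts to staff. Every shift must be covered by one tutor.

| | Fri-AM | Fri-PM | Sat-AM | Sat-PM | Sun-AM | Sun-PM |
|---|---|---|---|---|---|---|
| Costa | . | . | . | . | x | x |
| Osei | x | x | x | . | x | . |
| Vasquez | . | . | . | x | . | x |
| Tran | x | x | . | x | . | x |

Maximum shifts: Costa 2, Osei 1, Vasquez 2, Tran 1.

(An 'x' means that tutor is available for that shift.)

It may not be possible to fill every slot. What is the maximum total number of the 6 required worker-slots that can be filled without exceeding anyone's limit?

5

Total capacity across all tutors is 2+1+2+1 = 6, and 6 slots are needed, so at most 6 can be filled.
Shifts {Fri-AM, Fri-PM, Sat-AM} need 3 slots but only Osei and Tran are available for them, supplying at most 2 — so at least 1 slot must go unfilled.
An assignment achieving 5: Fri-AM→Tran, Sat-AM→Osei, Sat-PM→Vasquez, Sun-AM→Costa, Sun-PM→Costa.
Loads: Costa 2/2, Osei 1/1, Vasquez 1/2, Tran 1/1.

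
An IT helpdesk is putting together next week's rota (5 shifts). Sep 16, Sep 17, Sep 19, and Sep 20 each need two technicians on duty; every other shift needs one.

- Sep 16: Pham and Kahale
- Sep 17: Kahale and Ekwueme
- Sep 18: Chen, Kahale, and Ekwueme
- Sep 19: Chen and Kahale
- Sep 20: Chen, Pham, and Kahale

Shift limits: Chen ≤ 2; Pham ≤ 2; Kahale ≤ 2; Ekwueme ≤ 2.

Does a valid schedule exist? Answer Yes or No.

Shifts {Sep 16, Sep 17, Sep 19} need 6 worker-slots in total, but the technicians available for any of those shifts (Chen, Pham, Kahale, and Ekwueme) can supply at most 5 among them. So no valid schedule exists.

No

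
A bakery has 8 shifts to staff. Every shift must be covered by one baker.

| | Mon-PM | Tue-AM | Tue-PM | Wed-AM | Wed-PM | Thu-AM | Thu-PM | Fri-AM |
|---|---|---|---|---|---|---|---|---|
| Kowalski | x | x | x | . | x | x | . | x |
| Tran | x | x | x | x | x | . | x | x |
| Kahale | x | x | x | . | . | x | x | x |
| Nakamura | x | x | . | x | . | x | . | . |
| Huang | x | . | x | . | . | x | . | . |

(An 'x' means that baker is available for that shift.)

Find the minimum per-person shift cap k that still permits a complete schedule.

With 5 bakers and 8 worker-slots to fill, someone must work at least ⌈8/5⌉ = 2 shifts, so k ≥ 2.
k = 2 works: Mon-PM→Nakamura, Tue-AM→Kahale, Tue-PM→Kahale, Wed-AM→Tran, Wed-PM→Kowalski, Thu-AM→Nakamura, Thu-PM→Tran, Fri-AM→Kowalski.
Loads: Kowalski 2, Tran 2, Kahale 2, Nakamura 2, Huang 0 — all ≤ 2.

2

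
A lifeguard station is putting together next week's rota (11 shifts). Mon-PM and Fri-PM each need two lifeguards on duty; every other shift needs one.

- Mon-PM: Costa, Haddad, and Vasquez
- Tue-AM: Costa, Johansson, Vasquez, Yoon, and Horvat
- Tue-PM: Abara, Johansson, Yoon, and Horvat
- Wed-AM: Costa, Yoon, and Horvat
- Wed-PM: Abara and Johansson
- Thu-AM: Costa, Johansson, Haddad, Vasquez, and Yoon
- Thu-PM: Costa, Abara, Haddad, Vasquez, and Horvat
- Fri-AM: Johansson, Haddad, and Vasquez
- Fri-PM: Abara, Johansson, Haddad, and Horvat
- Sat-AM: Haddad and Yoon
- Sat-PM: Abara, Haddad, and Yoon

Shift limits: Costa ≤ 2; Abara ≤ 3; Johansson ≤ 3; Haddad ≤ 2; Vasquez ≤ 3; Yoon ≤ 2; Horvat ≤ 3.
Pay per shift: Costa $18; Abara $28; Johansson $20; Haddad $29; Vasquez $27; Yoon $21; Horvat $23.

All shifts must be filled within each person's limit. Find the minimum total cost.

$288

Picking the cheapest available lifeguard for each shift independently would cost $262, but that ignores the shift limits.
An optimal schedule: Mon-PM→Costa+Vasquez, Tue-AM→Horvat, Tue-PM→Horvat, Wed-AM→Costa, Wed-PM→Johansson, Thu-AM→Vasquez, Thu-PM→Vasquez, Fri-AM→Johansson, Fri-PM→Johansson+Horvat, Sat-AM→Yoon, Sat-PM→Yoon.
Total: 18 + 27 + 23 + 23 + 18 + 20 + 27 + 27 + 20 + 20 + 23 + 21 + 21 = $288.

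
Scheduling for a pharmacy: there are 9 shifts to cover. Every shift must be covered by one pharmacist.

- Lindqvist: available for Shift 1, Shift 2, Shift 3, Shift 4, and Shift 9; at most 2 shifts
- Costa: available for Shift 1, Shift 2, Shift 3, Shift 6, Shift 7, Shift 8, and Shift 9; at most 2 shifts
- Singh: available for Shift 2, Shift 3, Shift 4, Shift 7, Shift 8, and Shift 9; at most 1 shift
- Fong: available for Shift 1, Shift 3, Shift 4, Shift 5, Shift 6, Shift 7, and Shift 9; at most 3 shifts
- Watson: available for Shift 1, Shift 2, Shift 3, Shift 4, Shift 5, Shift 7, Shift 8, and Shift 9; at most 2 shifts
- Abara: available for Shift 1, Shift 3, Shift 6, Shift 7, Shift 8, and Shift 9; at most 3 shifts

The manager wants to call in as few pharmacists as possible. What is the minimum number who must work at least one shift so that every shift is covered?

9 slots to fill and no one can take more than 3, so at least ⌈9/3⌉ = 3 pharmacists are needed.
Any 3 pharmacists together have capacity at most 3+3+2 = 8 < 9 slots, so 3 can never suffice.
Lindqvist, Costa, Fong, and Watson alone can cover everything: Shift 1→Fong, Shift 2→Lindqvist, Shift 3→Watson, Shift 4→Lindqvist, Shift 5→Fong, Shift 6→Costa, Shift 7→Fong, Shift 8→Costa, Shift 9→Watson.

4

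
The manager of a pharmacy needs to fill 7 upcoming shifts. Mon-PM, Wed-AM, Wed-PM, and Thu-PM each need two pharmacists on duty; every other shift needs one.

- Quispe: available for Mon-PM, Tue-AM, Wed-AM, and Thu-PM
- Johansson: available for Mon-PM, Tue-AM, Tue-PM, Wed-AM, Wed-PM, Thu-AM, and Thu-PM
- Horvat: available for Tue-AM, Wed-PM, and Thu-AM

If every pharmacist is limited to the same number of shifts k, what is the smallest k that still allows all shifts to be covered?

5

With 3 pharmacists and 11 worker-slots to fill, someone must work at least ⌈11/3⌉ = 4 shifts, so k ≥ 4.
k = 4 fails: Shifts {Mon-PM, Tue-PM, Wed-AM, Wed-PM, Thu-PM} need 9 worker-slots in total, but the pharmacists available for any of those shifts (Quispe, Johansson, and Horvat) can supply at most 8 among them. So no valid schedule exists.
k = 5 works: Mon-PM→Quispe+Johansson, Tue-AM→Quispe, Tue-PM→Johansson, Wed-AM→Quispe+Johansson, Wed-PM→Johansson+Horvat, Thu-AM→Horvat, Thu-PM→Quispe+Johansson.
Loads: Quispe 4, Johansson 5, Horvat 2 — all ≤ 5.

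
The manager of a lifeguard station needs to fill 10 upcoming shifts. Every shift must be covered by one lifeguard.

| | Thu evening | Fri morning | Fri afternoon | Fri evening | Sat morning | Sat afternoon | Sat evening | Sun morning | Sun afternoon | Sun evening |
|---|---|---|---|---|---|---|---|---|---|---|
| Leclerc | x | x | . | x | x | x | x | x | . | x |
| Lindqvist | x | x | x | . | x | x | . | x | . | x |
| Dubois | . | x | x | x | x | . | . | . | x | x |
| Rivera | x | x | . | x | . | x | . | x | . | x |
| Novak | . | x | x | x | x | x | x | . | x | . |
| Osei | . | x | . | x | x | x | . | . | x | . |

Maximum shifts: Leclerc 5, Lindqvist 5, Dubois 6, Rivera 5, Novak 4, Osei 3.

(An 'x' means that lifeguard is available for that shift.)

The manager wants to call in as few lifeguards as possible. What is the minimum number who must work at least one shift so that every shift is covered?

2

10 slots to fill and no one can take more than 6, so at least ⌈10/6⌉ = 2 lifeguards are needed.
Leclerc and Dubois alone can cover everything: Thu evening→Leclerc, Fri morning→Leclerc, Fri afternoon→Dubois, Fri evening→Dubois, Sat morning→Dubois, Sat afternoon→Leclerc, Sat evening→Leclerc, Sun morning→Leclerc, Sun afternoon→Dubois, Sun evening→Dubois.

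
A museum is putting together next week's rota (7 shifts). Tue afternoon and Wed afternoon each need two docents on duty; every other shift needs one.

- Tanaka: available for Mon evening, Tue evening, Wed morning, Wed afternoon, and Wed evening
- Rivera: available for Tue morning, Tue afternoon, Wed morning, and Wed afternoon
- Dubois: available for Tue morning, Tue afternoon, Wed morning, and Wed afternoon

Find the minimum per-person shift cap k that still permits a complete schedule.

3

With 3 docents and 9 worker-slots to fill, someone must work at least ⌈9/3⌉ = 3 shifts, so k ≥ 3.
k = 3 works: Mon evening→Tanaka, Tue morning→Rivera, Tue afternoon→Rivera+Dubois, Tue evening→Tanaka, Wed morning→Dubois, Wed afternoon→Rivera+Dubois, Wed evening→Tanaka.
Loads: Tanaka 3, Rivera 3, Dubois 3 — all ≤ 3.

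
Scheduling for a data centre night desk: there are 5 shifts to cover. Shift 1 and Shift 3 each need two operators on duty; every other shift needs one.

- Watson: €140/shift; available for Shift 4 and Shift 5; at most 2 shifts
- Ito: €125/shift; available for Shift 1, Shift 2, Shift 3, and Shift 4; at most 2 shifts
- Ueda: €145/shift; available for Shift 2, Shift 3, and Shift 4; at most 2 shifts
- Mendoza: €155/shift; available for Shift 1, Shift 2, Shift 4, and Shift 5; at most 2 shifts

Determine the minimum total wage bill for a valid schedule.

€975

Shift 1 can only be covered by Ito and Mendoza, so that assignment is forced.
Shift 3 can only be covered by Ito and Ueda, so that assignment is forced.
Picking the cheapest available operator for each shift independently would cost €940, but that ignores the shift limits.
An optimal schedule: Shift 1→Ito+Mendoza, Shift 2→Ueda, Shift 3→Ito+Ueda, Shift 4→Watson, Shift 5→Watson.
Total: 125 + 155 + 145 + 125 + 145 + 140 + 140 = €975.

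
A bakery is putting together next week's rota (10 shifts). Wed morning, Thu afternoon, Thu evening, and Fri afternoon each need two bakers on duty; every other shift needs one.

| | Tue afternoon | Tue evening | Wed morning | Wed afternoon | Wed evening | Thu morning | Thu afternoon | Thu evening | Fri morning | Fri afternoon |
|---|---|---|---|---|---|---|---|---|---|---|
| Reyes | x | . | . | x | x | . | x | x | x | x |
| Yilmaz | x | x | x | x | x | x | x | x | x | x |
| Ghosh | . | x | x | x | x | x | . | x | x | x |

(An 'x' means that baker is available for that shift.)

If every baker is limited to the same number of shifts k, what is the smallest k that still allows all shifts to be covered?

5

With 3 bakers and 14 worker-slots to fill, someone must work at least ⌈14/3⌉ = 5 shifts, so k ≥ 5.
k = 5 works: Tue afternoon→Reyes, Tue evening→Yilmaz, Wed morning→Yilmaz+Ghosh, Wed afternoon→Reyes, Wed evening→Reyes, Thu morning→Yilmaz, Thu afternoon→Reyes+Yilmaz, Thu evening→Reyes+Ghosh, Fri morning→Ghosh, Fri afternoon→Yilmaz+Ghosh.
Loads: Reyes 5, Yilmaz 5, Ghosh 4 — all ≤ 5.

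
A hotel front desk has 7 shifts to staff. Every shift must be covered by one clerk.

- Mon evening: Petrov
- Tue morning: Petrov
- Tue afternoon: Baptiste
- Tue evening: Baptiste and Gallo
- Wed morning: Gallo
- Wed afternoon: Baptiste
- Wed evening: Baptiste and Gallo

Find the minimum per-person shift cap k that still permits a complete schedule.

With 3 clerks and 7 worker-slots to fill, someone must work at least ⌈7/3⌉ = 3 shifts, so k ≥ 3.
k = 3 works: Mon evening→Petrov, Tue morning→Petrov, Tue afternoon→Baptiste, Tue evening→Baptiste, Wed morning→Gallo, Wed afternoon→Baptiste, Wed evening→Gallo.
Loads: Petrov 2, Baptiste 3, Gallo 2 — all ≤ 3.

3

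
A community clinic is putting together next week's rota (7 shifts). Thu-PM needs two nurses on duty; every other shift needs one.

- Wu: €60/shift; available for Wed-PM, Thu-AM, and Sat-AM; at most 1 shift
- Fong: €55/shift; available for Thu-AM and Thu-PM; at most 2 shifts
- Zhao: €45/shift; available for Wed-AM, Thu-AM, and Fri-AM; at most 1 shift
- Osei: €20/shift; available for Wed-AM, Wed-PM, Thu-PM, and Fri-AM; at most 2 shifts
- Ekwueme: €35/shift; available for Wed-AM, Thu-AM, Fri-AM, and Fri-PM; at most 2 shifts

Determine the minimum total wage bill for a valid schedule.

Thu-PM can only be covered by Fong and Osei, so that assignment is forced.
Fri-PM can only be covered by Ekwueme, so that assignment is forced.
Sat-AM can only be covered by Wu, so that assignment is forced.
Picking the cheapest available nurse for each shift independently would cost €265, but that ignores the shift limits.
An optimal schedule: Wed-AM→Zhao, Wed-PM→Osei, Thu-AM→Fong, Thu-PM→Fong+Osei, Fri-AM→Ekwueme, Fri-PM→Ekwueme, Sat-AM→Wu.
Total: 45 + 20 + 55 + 55 + 20 + 35 + 35 + 60 = €325.

€325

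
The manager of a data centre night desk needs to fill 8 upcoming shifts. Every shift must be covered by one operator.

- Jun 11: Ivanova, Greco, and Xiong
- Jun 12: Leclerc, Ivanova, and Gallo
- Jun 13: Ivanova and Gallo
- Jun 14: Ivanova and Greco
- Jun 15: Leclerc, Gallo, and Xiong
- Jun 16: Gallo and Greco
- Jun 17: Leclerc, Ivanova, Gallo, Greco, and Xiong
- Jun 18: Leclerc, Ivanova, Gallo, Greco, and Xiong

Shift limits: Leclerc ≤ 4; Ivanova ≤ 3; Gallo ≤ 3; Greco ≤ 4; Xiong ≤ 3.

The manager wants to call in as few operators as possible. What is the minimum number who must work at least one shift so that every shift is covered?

3

8 slots to fill and no one can take more than 4, so at least ⌈8/4⌉ = 2 operators are needed.
No set of 2 operators can cover every shift (each such set leaves at least one shift with no one available or exceeds a cap).
Leclerc, Ivanova, and Gallo alone can cover everything: Jun 11→Ivanova, Jun 12→Leclerc, Jun 13→Ivanova, Jun 14→Ivanova, Jun 15→Leclerc, Jun 16→Gallo, Jun 17→Leclerc, Jun 18→Leclerc.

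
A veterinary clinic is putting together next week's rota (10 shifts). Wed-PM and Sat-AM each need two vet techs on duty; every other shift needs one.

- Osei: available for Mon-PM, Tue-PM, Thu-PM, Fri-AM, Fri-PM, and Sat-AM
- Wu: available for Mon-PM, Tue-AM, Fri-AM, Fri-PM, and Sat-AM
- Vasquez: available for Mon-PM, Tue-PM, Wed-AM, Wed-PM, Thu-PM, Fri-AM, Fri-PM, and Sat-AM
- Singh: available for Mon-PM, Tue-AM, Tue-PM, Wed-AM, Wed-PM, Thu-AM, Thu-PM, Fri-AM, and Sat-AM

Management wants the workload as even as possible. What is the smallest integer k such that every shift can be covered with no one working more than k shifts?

3

With 4 vet techs and 12 worker-slots to fill, someone must work at least ⌈12/4⌉ = 3 shifts, so k ≥ 3.
k = 3 works: Mon-PM→Wu, Tue-AM→Wu, Tue-PM→Osei, Wed-AM→Vasquez, Wed-PM→Vasquez+Singh, Thu-AM→Singh, Thu-PM→Osei, Fri-AM→Wu, Fri-PM→Osei, Sat-AM→Vasquez+Singh.
Loads: Osei 3, Wu 3, Vasquez 3, Singh 3 — all ≤ 3.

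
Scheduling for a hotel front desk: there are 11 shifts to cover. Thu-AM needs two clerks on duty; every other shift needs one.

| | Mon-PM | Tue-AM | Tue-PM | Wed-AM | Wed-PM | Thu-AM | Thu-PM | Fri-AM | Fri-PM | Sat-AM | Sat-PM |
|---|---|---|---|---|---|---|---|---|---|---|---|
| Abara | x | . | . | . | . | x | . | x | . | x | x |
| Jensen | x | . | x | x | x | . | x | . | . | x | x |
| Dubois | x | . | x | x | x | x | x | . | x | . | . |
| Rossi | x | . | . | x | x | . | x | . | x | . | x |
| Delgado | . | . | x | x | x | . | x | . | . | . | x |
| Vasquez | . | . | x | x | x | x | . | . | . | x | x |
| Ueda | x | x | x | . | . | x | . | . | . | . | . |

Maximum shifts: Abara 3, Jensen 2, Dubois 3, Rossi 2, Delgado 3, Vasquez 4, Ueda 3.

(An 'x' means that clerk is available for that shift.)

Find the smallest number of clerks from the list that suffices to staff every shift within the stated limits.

4

12 slots to fill and no one can take more than 4, so at least ⌈12/4⌉ = 3 clerks are needed.
Any 3 clerks together have capacity at most 4+3+3 = 10 < 12 slots, so 3 can never suffice.
Abara, Dubois, Delgado, and Ueda alone can cover everything: Mon-PM→Ueda, Tue-AM→Ueda, Tue-PM→Delgado, Wed-AM→Dubois, Wed-PM→Dubois, Thu-AM→Abara+Ueda, Thu-PM→Delgado, Fri-AM→Abara, Fri-PM→Dubois, Sat-AM→Abara, Sat-PM→Delgado.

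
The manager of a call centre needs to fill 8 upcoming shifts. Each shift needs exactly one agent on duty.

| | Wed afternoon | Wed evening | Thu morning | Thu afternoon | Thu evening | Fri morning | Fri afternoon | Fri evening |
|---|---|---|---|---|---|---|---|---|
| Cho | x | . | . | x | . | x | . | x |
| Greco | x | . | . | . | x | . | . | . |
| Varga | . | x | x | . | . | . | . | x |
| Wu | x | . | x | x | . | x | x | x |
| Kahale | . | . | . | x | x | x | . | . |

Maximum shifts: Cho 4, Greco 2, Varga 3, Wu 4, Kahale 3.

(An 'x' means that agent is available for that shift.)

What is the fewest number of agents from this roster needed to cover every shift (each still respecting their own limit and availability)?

8 slots to fill and no one can take more than 4, so at least ⌈8/4⌉ = 2 agents are needed.
Shifts {Wed evening, Thu evening, Fri afternoon} need 3 slots, but among the agents available for them (Greco, Varga, Wu, and Kahale) any 2 together supply at most 2. So 2 agents are not enough.
Greco, Varga, and Wu alone can cover everything: Wed afternoon→Greco, Wed evening→Varga, Thu morning→Varga, Thu afternoon→Wu, Thu evening→Greco, Fri morning→Wu, Fri afternoon→Wu, Fri evening→Varga.

3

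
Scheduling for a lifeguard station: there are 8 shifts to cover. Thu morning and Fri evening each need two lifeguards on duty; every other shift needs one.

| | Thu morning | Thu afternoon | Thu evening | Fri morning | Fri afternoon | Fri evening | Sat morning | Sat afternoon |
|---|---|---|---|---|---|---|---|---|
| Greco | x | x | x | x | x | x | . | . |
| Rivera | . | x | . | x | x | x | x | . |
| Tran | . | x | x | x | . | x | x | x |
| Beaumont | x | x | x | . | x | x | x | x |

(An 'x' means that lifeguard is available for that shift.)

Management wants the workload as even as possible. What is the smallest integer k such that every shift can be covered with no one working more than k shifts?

With 4 lifeguards and 10 worker-slots to fill, someone must work at least ⌈10/4⌉ = 3 shifts, so k ≥ 3.
k = 3 works: Thu morning→Greco+Beaumont, Thu afternoon→Rivera, Thu evening→Greco, Fri morning→Greco, Fri afternoon→Rivera, Fri evening→Tran+Beaumont, Sat morning→Rivera, Sat afternoon→Tran.
Loads: Greco 3, Rivera 3, Tran 2, Beaumont 2 — all ≤ 3.

3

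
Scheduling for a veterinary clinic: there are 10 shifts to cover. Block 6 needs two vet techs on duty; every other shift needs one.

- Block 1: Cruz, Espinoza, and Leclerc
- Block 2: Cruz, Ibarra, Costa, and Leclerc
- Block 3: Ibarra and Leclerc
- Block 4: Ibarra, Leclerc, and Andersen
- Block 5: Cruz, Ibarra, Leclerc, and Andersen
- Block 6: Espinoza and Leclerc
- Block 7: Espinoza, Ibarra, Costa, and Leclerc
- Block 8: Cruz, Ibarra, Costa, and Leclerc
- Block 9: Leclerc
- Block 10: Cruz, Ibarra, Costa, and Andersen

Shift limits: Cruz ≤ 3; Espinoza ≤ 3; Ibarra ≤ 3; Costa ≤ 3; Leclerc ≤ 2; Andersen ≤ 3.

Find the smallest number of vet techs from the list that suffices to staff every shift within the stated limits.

4

11 slots to fill and no one can take more than 3, so at least ⌈11/3⌉ = 4 vet techs are needed.
Cruz, Espinoza, Ibarra, and Leclerc alone can cover everything: Block 1→Espinoza, Block 2→Cruz, Block 3→Ibarra, Block 4→Ibarra, Block 5→Cruz, Block 6→Espinoza+Leclerc, Block 7→Espinoza, Block 8→Ibarra, Block 9→Leclerc, Block 10→Cruz.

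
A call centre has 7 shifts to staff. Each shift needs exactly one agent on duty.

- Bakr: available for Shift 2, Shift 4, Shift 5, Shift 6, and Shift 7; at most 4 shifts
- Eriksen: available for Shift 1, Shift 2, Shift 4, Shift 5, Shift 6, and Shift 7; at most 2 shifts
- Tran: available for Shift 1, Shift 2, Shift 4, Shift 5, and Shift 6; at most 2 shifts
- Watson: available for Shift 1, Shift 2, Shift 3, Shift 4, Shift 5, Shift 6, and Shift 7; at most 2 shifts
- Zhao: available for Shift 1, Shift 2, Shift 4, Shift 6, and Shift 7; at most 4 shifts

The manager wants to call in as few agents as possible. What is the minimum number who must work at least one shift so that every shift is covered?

7 slots to fill and no one can take more than 4, so at least ⌈7/4⌉ = 2 agents are needed.
No set of 2 agents can cover every shift (each such set leaves at least one shift with no one available or exceeds a cap).
Bakr, Eriksen, and Watson alone can cover everything: Shift 1→Eriksen, Shift 2→Bakr, Shift 3→Watson, Shift 4→Bakr, Shift 5→Bakr, Shift 6→Bakr, Shift 7→Eriksen.

3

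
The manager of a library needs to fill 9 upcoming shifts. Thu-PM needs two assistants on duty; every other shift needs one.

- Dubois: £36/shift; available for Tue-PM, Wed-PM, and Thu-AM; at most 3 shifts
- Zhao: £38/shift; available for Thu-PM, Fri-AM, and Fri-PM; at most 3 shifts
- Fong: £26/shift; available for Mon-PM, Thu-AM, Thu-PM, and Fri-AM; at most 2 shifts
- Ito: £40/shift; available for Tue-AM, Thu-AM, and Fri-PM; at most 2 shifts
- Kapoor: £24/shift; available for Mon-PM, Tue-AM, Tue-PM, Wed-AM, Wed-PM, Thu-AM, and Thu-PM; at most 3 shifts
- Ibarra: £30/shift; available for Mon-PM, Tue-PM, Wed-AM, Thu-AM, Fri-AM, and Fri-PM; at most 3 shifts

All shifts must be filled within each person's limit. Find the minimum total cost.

£286

Picking the cheapest available assistant for each shift independently would cost £250, but that ignores the shift limits.
An optimal schedule: Mon-PM→Fong, Tue-AM→Kapoor, Tue-PM→Ibarra, Wed-AM→Kapoor, Wed-PM→Dubois, Thu-AM→Dubois, Thu-PM→Kapoor+Fong, Fri-AM→Ibarra, Fri-PM→Ibarra.
Total: 26 + 24 + 30 + 24 + 36 + 36 + 24 + 26 + 30 + 30 = £286.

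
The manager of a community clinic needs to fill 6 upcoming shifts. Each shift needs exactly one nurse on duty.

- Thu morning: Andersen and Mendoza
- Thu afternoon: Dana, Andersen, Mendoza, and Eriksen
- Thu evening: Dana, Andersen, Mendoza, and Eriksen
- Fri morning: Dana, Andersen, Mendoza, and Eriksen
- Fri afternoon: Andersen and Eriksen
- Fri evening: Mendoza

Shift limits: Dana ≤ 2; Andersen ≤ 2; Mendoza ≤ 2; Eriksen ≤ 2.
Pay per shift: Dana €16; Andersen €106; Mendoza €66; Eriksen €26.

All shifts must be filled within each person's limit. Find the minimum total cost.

€216

Fri evening can only be covered by Mendoza, so that assignment is forced.
Picking the cheapest available nurse for each shift independently would cost €206, but that ignores the shift limits.
An optimal schedule: Thu morning→Mendoza, Thu afternoon→Dana, Thu evening→Dana, Fri morning→Eriksen, Fri afternoon→Eriksen, Fri evening→Mendoza.
Total: 66 + 16 + 16 + 26 + 26 + 66 = €216.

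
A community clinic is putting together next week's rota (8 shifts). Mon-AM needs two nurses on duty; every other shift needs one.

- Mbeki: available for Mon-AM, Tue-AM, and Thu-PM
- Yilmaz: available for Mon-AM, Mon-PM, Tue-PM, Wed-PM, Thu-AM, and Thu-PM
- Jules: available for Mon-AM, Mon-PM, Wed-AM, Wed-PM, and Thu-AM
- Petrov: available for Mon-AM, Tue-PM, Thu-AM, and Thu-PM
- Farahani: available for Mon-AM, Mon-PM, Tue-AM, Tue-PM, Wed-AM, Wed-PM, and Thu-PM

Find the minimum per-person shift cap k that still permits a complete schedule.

With 5 nurses and 9 worker-slots to fill, someone must work at least ⌈9/5⌉ = 2 shifts, so k ≥ 2.
k = 2 works: Mon-AM→Petrov+Farahani, Mon-PM→Yilmaz, Tue-AM→Mbeki, Tue-PM→Yilmaz, Wed-AM→Jules, Wed-PM→Jules, Thu-AM→Petrov, Thu-PM→Mbeki.
Loads: Mbeki 2, Yilmaz 2, Jules 2, Petrov 2, Farahani 1 — all ≤ 2.

2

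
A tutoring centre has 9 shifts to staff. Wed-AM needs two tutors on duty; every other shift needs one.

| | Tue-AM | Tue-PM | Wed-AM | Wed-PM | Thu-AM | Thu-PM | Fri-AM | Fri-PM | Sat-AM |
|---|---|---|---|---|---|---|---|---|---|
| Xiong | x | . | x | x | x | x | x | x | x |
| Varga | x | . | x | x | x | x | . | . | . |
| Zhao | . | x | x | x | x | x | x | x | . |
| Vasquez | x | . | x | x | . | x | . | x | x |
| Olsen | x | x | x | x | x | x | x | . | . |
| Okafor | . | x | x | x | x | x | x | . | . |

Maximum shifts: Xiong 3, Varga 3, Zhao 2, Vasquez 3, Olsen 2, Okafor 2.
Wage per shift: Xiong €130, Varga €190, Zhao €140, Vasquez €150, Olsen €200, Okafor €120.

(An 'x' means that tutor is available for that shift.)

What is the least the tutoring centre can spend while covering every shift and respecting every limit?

Picking the cheapest available tutor for each shift independently would cost €1240, but that ignores the shift limits.
An optimal schedule: Tue-AM→Xiong, Tue-PM→Okafor, Wed-AM→Zhao+Vasquez, Wed-PM→Vasquez, Thu-AM→Zhao, Thu-PM→Vasquez, Fri-AM→Okafor, Fri-PM→Xiong, Sat-AM→Xiong.
Total: 130 + 120 + 140 + 150 + 150 + 140 + 150 + 120 + 130 + 130 = €1360.

€1360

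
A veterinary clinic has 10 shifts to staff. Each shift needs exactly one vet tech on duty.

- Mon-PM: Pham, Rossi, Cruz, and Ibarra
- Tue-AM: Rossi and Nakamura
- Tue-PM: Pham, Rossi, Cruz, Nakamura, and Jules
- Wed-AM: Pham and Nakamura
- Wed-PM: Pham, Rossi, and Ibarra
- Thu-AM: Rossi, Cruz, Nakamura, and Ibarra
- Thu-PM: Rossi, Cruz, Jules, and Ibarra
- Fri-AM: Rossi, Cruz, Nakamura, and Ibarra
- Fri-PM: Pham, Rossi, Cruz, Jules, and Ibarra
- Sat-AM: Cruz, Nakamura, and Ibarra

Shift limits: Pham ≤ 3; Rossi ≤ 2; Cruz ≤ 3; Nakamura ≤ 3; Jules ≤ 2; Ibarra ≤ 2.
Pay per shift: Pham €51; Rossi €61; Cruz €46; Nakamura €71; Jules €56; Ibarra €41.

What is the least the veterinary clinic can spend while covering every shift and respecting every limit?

€490

Picking the cheapest available vet tech for each shift independently would cost €445, but that ignores the shift limits.
An optimal schedule: Mon-PM→Cruz, Tue-AM→Rossi, Tue-PM→Pham, Wed-AM→Pham, Wed-PM→Ibarra, Thu-AM→Cruz, Thu-PM→Jules, Fri-AM→Cruz, Fri-PM→Pham, Sat-AM→Ibarra.
Total: 46 + 61 + 51 + 51 + 41 + 46 + 56 + 46 + 51 + 41 = €490.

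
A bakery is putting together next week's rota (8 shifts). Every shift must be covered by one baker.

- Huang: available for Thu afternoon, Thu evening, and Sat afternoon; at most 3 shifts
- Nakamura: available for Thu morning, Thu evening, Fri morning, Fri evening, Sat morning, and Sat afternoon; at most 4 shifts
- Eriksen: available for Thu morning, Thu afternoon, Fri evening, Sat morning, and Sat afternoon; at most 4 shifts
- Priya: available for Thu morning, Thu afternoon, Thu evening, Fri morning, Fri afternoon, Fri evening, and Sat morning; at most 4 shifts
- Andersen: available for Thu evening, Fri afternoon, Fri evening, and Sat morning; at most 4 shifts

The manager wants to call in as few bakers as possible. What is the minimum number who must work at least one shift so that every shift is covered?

8 slots to fill and no one can take more than 4, so at least ⌈8/4⌉ = 2 bakers are needed.
Nakamura and Priya alone can cover everything: Thu morning→Nakamura, Thu afternoon→Priya, Thu evening→Nakamura, Fri morning→Nakamura, Fri afternoon→Priya, Fri evening→Priya, Sat morning→Priya, Sat afternoon→Nakamura.

2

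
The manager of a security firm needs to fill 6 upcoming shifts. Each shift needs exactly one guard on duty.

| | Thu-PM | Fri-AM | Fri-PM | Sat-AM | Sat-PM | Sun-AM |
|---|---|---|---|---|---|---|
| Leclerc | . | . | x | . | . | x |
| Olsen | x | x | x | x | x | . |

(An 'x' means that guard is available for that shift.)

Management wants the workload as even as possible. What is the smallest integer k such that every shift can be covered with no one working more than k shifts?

4

With 2 guards and 6 worker-slots to fill, someone must work at least ⌈6/2⌉ = 3 shifts, so k ≥ 3.
k = 3 fails: Shifts {Thu-PM, Fri-AM, Sat-AM, Sat-PM} need 4 worker-slots in total, but the guards available for any of those shifts (Olsen) can supply at most 3 among them. So no valid schedule exists.
k = 4 works: Thu-PM→Olsen, Fri-AM→Olsen, Fri-PM→Leclerc, Sat-AM→Olsen, Sat-PM→Olsen, Sun-AM→Leclerc.
Loads: Leclerc 2, Olsen 4 — all ≤ 4.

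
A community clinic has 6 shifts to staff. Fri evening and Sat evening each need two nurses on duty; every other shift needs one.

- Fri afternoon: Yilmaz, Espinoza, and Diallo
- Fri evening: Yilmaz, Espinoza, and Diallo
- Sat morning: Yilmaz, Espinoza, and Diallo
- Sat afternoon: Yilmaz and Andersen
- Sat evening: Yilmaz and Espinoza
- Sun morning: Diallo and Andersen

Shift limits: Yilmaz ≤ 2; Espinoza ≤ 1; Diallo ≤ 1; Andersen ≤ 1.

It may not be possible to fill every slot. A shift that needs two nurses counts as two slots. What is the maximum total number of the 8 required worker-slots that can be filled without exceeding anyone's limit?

Total capacity across all nurses is 2+1+1+1 = 5, and 8 slots are needed, so at most 5 can be filled.
An assignment achieving 5: Fri afternoon→Diallo, Sat afternoon→Yilmaz, Sat evening→Yilmaz+Espinoza, Sun morning→Andersen.
Loads: Yilmaz 2/2, Espinoza 1/1, Diallo 1/1, Andersen 1/1.

5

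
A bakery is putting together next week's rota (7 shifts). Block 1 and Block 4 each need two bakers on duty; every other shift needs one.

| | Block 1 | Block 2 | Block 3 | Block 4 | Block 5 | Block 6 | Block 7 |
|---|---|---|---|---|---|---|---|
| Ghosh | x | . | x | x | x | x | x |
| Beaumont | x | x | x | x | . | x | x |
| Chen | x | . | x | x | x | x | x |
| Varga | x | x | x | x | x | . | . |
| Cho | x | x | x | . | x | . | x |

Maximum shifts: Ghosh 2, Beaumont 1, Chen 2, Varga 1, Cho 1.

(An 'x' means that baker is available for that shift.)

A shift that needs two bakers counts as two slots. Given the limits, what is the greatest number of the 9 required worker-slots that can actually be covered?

Total capacity across all bakers is 2+1+2+1+1 = 7, and 9 slots are needed, so at most 7 can be filled.
An assignment achieving 7: Block 1→Varga, Block 2→Beaumont, Block 4→Ghosh+Chen, Block 5→Chen, Block 6→Ghosh, Block 7→Cho.
Loads: Ghosh 2/2, Beaumont 1/1, Chen 2/2, Varga 1/1, Cho 1/1.

7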